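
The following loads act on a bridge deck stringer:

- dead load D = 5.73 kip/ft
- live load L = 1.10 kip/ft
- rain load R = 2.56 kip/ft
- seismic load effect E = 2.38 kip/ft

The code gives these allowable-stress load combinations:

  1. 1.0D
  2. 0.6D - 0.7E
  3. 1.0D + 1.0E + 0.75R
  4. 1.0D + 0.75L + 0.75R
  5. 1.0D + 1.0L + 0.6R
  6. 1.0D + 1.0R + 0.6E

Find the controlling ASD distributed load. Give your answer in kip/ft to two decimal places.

1. 1.0(5.73) = 5.73
2. 0.6(5.73) - 0.7(2.38) = 1.77
3. 1.0(5.73) + 1.0(2.38) + 0.75(2.56) = 10.03
4. 1.0(5.73) + 0.75(1.10) + 0.75(2.56) = 8.48
5. 1.0(5.73) + 1.0(1.10) + 0.6(2.56) = 8.37
6. 1.0(5.73) + 1.0(2.56) + 0.6(2.38) = 9.72
Combination 3 governs: w = 10.03 kip/ft.

10.03 kip/ft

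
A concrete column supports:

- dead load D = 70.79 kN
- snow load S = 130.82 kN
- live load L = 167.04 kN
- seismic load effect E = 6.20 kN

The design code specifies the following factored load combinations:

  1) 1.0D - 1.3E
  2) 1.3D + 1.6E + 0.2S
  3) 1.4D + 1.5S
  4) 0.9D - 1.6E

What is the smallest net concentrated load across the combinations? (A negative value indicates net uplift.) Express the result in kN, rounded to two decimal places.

1) 1.0(70.79) - 1.3(6.20) = 70.79 - 8.06 = 62.73
2) 1.3(70.79) + 1.6(6.20) + 0.2(130.82) = 92.03 + 9.92 + 26.16 = 128.11
3) 1.4(70.79) + 1.5(130.82) = 99.11 + 196.23 = 295.34
4) 0.9(70.79) - 1.6(6.20) = 63.71 - 9.92 = 53.79
Combination 4 gives the minimum: 53.79 kN.

53.79 kN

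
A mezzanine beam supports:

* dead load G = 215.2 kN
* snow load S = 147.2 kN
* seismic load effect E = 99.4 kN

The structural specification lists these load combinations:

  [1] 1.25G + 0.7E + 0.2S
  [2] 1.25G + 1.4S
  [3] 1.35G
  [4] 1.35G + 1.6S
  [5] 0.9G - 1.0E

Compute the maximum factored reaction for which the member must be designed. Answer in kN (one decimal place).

[1] 1.25(215.2) + 0.7(99.4) + 0.2(147.2) = 269.0 + 69.6 + 29.4 = 368.0
[2] 1.25(215.2) + 1.4(147.2) = 269.0 + 206.1 = 475.1
[3] 1.35(215.2) = 290.5
[4] 1.35(215.2) + 1.6(147.2) = 290.5 + 235.5 = 526.0
[5] 0.9(215.2) - 1.0(99.4) = 193.7 - 99.4 = 94.3
The controlling combination is 4, giving 526.0 kN.

526.0 kN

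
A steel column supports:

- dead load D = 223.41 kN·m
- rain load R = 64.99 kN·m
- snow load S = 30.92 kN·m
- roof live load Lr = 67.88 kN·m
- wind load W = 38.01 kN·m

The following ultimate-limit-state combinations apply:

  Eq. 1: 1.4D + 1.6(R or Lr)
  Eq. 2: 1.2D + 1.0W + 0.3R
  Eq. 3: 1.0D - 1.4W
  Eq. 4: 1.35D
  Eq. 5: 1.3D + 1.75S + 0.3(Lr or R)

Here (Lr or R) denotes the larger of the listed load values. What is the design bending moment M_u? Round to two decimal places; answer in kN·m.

(R or Lr) → Lr = 67.88 kN·m; (Lr or R) → Lr = 67.88 kN·m.
Eq. 1: 1.4(223.41) + 1.6(67.88) = 312.77 + 108.61 = 421.38
Eq. 2: 1.2(223.41) + 1.0(38.01) + 0.3(64.99) = 268.09 + 38.01 + 19.50 = 325.60
Eq. 3: 1.0(223.41) - 1.4(38.01) = 223.41 - 53.21 = 170.20
Eq. 4: 1.35(223.41) = 301.60
Eq. 5: 1.3(223.41) + 1.75(30.92) + 0.3(67.88) = 364.91
The controlling combination is 1, giving 421.38 kN·m.

421.38 kN·m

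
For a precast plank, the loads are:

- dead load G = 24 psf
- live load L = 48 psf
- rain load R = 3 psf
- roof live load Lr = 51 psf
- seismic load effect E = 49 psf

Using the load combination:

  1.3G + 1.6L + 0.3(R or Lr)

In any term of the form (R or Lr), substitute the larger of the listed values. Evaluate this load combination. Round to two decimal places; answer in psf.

123.30 psf

(R or Lr) → Lr = 51 psf.
1.3(24) + 1.6(48) + 0.3(51) = 31.20 + 76.80 + 15.30 = 123.30
q_u = 123.30 psf.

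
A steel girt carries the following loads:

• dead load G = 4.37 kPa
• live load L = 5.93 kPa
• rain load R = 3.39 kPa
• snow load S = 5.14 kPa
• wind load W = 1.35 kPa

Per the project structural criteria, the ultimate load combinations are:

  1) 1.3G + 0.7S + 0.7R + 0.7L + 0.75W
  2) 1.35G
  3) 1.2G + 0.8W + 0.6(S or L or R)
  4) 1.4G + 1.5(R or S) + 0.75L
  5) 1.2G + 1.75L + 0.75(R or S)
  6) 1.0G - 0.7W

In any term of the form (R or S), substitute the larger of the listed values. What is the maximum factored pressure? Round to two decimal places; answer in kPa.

19.48 kPa

(S or L or R) → L = 5.93 kPa; (R or S) → S = 5.14 kPa.
1) 1.3(4.37) + 0.7(5.14) + 0.7(3.39) + 0.7(5.93) + 0.75(1.35) = 16.82
2) 1.35(4.37) = 5.90
3) 1.2(4.37) + 0.8(1.35) + 0.6(5.93) = 9.88
4) 1.4(4.37) + 1.5(5.14) + 0.75(5.93) = 18.28
5) 1.2(4.37) + 1.75(5.93) + 0.75(5.14) = 19.48
6) 1.0(4.37) - 0.7(1.35) = 3.43
The controlling combination is 5, giving 19.48 kPa.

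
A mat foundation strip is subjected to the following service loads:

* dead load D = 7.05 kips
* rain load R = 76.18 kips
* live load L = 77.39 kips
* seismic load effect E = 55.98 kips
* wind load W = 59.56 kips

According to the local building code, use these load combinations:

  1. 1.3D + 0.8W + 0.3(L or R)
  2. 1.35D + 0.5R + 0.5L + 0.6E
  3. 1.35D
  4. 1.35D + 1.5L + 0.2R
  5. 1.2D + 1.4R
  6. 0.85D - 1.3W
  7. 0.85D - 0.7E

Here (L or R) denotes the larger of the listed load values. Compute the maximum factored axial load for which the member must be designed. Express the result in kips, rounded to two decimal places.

140.84 kips

(L or R) → L = 77.39 kips.
1. 1.3(7.05) + 0.8(59.56) + 0.3(77.39) = 80.03
2. 1.35(7.05) + 0.5(76.18) + 0.5(77.39) + 0.6(55.98) = 119.89
3. 1.35(7.05) = 9.52
4. 1.35(7.05) + 1.5(77.39) + 0.2(76.18) = 140.84
5. 1.2(7.05) + 1.4(76.18) = 8.46 + 106.65 = 115.11
6. 0.85(7.05) - 1.3(59.56) = 5.99 - 77.43 = -71.44
7. 0.85(7.05) - 0.7(55.98) = -33.19
The controlling combination is 4, giving 140.84 kips.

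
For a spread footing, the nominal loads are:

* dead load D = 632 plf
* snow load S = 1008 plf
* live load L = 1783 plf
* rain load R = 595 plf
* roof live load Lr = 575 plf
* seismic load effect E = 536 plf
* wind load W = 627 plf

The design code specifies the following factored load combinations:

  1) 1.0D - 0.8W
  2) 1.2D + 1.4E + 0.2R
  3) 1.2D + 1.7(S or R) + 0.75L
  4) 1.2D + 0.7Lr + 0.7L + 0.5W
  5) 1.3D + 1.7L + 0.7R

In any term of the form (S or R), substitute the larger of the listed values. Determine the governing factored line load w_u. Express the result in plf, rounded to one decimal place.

(S or R) → S = 1008 plf.
1) 1.0(632) - 0.8(627) = 632.0 - 501.6 = 130.4
2) 1.2(632) + 1.4(536) + 0.2(595) = 758.4 + 750.4 + 119.0 = 1627.8
3) 1.2(632) + 1.7(1008) + 0.75(1783) = 758.4 + 1713.6 + 1337.3 = 3809.3
4) 1.2(632) + 0.7(575) + 0.7(1783) + 0.5(627) = 758.4 + 402.5 + 1248.1 + 313.5 = 2722.5
5) 1.3(632) + 1.7(1783) + 0.7(595) = 821.6 + 3031.1 + 416.5 = 4269.2
Maximum is from combination 5.

4269.2 plf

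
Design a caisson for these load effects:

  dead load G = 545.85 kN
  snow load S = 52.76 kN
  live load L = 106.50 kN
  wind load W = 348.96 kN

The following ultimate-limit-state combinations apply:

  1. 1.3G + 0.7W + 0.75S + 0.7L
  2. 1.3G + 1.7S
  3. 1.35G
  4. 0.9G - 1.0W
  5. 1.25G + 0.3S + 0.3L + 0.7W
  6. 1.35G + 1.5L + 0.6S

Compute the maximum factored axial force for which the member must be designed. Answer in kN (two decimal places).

1068.00 kN

1. 1.3(545.85) + 0.7(348.96) + 0.75(52.76) + 0.7(106.50) = 709.61 + 244.27 + 39.57 + 74.55 = 1068.00
2. 1.3(545.85) + 1.7(52.76) = 709.61 + 89.69 = 799.30
3. 1.35(545.85) = 736.90
4. 0.9(545.85) - 1.0(348.96) = 491.27 - 348.96 = 142.31
5. 1.25(545.85) + 0.3(52.76) + 0.3(106.50) + 0.7(348.96) = 682.31 + 15.83 + 31.95 + 244.27 = 974.36
6. 1.35(545.85) + 1.5(106.50) + 0.6(52.76) = 928.30
The controlling combination is 1, giving 1068.00 kN.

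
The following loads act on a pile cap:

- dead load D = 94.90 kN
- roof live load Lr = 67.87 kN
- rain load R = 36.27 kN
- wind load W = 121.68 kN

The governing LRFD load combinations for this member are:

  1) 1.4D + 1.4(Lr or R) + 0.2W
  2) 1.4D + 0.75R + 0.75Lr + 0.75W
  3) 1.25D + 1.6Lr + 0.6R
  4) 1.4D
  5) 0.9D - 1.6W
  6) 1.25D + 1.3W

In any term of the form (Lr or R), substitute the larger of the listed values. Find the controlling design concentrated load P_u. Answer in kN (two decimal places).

302.23 kN

(Lr or R) → Lr = 67.87 kN.
1) 1.4(94.90) + 1.4(67.87) + 0.2(121.68) = 252.21
2) 1.4(94.90) + 0.75(36.27) + 0.75(67.87) + 0.75(121.68) = 302.23
3) 1.25(94.90) + 1.6(67.87) + 0.6(36.27) = 118.63 + 108.59 + 21.76 = 248.98
4) 1.4(94.90) = 132.86
5) 0.9(94.90) - 1.6(121.68) = 85.41 - 194.69 = -109.28
6) 1.25(94.90) + 1.3(121.68) = 118.63 + 158.18 = 276.81
Maximum is from combination 2.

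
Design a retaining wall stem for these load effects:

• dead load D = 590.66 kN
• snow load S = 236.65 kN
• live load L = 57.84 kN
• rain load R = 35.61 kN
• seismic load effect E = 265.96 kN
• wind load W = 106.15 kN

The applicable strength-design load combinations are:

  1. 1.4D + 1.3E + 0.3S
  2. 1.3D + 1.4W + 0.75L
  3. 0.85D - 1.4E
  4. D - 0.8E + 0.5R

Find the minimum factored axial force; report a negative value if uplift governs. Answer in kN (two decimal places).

129.72 kN

1. 1.4(590.66) + 1.3(265.96) + 0.3(236.65) = 1243.67
2. 1.3(590.66) + 1.4(106.15) + 0.75(57.84) = 959.85
3. 0.85(590.66) - 1.4(265.96) = 129.72
4. 1.0(590.66) - 0.8(265.96) + 0.5(35.61) = 395.70
Combination 3 gives the minimum: 129.72 kN.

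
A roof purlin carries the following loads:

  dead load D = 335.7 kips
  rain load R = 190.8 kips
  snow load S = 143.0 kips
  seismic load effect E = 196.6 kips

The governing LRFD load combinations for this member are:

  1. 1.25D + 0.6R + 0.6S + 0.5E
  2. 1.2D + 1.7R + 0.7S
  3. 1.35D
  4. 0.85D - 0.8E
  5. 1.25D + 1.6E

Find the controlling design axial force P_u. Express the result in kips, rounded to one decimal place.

827.3 kips

1. 1.25(335.7) + 0.6(190.8) + 0.6(143.0) + 0.5(196.6) = 419.6 + 114.5 + 85.8 + 98.3 = 718.2
2. 1.2(335.7) + 1.7(190.8) + 0.7(143.0) = 402.8 + 324.4 + 100.1 = 827.3
3. 1.35(335.7) = 453.2
4. 0.85(335.7) - 0.8(196.6) = 128.1
5. 1.25(335.7) + 1.6(196.6) = 419.6 + 314.6 = 734.2
The controlling combination is 2, giving 827.3 kips.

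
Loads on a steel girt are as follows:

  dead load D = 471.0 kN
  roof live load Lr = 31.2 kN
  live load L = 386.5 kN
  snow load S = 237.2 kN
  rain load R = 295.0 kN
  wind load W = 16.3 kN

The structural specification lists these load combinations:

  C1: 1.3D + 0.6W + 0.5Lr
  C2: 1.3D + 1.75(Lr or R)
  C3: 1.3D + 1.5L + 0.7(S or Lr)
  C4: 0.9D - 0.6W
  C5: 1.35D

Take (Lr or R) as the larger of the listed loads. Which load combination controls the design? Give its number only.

Combination 3

(Lr or R) → R = 295.0 kN; (S or Lr) → S = 237.2 kN.
C1: 1.3(471.0) + 0.6(16.3) + 0.5(31.2) = 612.3 + 9.8 + 15.6 = 637.7
C2: 1.3(471.0) + 1.75(295.0) = 612.3 + 516.3 = 1128.6
C3: 1.3(471.0) + 1.5(386.5) + 0.7(237.2) = 612.3 + 579.8 + 166.0 = 1358.1
C4: 0.9(471.0) - 0.6(16.3) = 423.9 - 9.8 = 414.1
C5: 1.35(471.0) = 635.9
The largest value is 1358.1 kN from combination 3.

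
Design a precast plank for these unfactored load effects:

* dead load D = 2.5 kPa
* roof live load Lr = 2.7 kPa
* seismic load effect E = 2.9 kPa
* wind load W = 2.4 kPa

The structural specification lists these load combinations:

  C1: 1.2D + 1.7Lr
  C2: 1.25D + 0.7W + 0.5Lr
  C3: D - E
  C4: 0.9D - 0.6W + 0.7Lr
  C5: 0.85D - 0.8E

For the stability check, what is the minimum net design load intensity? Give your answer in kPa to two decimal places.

C1: 1.2(2.5) + 1.7(2.7) = 3.00 + 4.59 = 7.59
C2: 1.25(2.5) + 0.7(2.4) + 0.5(2.7) = 3.13 + 1.68 + 1.35 = 6.16
C3: 1.0(2.5) - 1.0(2.9) = 2.50 - 2.90 = -0.40
C4: 0.9(2.5) - 0.6(2.4) + 0.7(2.7) = 2.25 - 1.44 + 1.89 = 2.70
C5: 0.85(2.5) - 0.8(2.9) = -0.20
Combination 3 gives the minimum: -0.40 kPa.

-0.40 kPa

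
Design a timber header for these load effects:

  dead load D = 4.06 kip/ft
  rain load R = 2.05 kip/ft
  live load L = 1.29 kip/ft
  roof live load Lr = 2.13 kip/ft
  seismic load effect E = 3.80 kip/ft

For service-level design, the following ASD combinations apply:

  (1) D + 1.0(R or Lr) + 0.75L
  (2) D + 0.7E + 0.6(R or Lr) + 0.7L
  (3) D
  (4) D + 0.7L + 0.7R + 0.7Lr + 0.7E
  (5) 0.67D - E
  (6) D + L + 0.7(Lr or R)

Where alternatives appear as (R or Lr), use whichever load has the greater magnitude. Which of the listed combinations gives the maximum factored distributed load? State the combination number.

(R or Lr) → Lr = 2.13 kip/ft; (Lr or R) → Lr = 2.13 kip/ft.
(1) 1.0(4.06) + 1.0(2.13) + 0.75(1.29) = 7.16
(2) 1.0(4.06) + 0.7(3.80) + 0.6(2.13) + 0.7(1.29) = 8.90
(3) 1.0(4.06) = 4.06
(4) 1.0(4.06) + 0.7(1.29) + 0.7(2.05) + 0.7(2.13) + 0.7(3.80) = 10.55
(5) 0.67(4.06) - 1.0(3.80) = -1.08
(6) 1.0(4.06) + 1.0(1.29) + 0.7(2.13) = 6.84
The largest value is 10.55 kip/ft from combination 4.

Combination 4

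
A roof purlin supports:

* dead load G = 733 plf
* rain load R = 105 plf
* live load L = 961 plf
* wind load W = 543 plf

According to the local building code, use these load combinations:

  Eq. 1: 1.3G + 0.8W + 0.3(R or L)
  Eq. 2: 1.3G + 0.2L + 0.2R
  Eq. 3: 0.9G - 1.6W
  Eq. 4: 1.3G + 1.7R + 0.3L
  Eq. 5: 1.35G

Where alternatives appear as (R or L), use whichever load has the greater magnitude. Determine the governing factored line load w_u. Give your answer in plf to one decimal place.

1675.6 plf

(R or L) → L = 961 plf.
Eq. 1: 1.3(733) + 0.8(543) + 0.3(961) = 952.9 + 434.4 + 288.3 = 1675.6
Eq. 2: 1.3(733) + 0.2(961) + 0.2(105) = 952.9 + 192.2 + 21.0 = 1166.1
Eq. 3: 0.9(733) - 1.6(543) = 659.7 - 868.8 = -209.1
Eq. 4: 1.3(733) + 1.7(105) + 0.3(961) = 952.9 + 178.5 + 288.3 = 1419.7
Eq. 5: 1.35(733) = 989.6
Maximum is from combination 1.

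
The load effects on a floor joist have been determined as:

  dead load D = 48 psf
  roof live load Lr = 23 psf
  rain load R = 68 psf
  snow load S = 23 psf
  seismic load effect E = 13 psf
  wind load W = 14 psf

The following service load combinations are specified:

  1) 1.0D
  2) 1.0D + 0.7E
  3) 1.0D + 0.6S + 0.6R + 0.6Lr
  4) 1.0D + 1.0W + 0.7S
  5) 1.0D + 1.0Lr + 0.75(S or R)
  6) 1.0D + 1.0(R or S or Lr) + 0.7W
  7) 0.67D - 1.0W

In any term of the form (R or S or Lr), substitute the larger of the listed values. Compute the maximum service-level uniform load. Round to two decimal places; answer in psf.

125.80 psf

(S or R) → R = 68 psf; (R or S or Lr) → R = 68 psf.
1) 1.0(48) = 48.00
2) 1.0(48) + 0.7(13) = 48.00 + 9.10 = 57.10
3) 1.0(48) + 0.6(23) + 0.6(68) + 0.6(23) = 48.00 + 13.80 + 40.80 + 13.80 = 116.40
4) 1.0(48) + 1.0(14) + 0.7(23) = 48.00 + 14.00 + 16.10 = 78.10
5) 1.0(48) + 1.0(23) + 0.75(68) = 48.00 + 23.00 + 51.00 = 122.00
6) 1.0(48) + 1.0(68) + 0.7(14) = 48.00 + 68.00 + 9.80 = 125.80
7) 0.67(48) - 1.0(14) = 32.16 - 14.00 = 18.16
The controlling combination is 6, giving 125.80 psf.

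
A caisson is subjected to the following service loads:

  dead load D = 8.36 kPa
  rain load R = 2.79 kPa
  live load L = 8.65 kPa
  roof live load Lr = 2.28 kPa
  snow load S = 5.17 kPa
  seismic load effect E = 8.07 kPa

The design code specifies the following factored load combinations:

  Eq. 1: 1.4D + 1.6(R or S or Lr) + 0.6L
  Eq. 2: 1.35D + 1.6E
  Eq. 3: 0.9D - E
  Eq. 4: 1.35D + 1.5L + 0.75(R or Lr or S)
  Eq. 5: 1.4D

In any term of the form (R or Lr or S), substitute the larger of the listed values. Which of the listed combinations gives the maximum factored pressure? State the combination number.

Combination 4

(R or S or Lr) → S = 5.17 kPa; (R or Lr or S) → S = 5.17 kPa.
Eq. 1: 1.4(8.36) + 1.6(5.17) + 0.6(8.65) = 25.17
Eq. 2: 1.35(8.36) + 1.6(8.07) = 24.20
Eq. 3: 0.9(8.36) - 1.0(8.07) = -0.55
Eq. 4: 1.35(8.36) + 1.5(8.65) + 0.75(5.17) = 28.14
Eq. 5: 1.4(8.36) = 11.70
The largest value is 28.14 kPa from combination 4.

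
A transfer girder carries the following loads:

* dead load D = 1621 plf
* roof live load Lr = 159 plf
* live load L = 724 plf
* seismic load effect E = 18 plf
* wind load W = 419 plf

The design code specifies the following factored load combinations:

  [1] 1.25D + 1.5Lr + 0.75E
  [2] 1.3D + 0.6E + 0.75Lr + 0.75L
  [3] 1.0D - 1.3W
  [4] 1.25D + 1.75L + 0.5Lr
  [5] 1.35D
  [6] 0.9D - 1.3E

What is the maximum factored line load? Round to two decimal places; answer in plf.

3372.75 plf

[1] 1.25(1621) + 1.5(159) + 0.75(18) = 2026.25 + 238.50 + 13.50 = 2278.25
[2] 1.3(1621) + 0.6(18) + 0.75(159) + 0.75(724) = 2107.30 + 10.80 + 119.25 + 543.00 = 2780.35
[3] 1.0(1621) - 1.3(419) = 1621.00 - 544.70 = 1076.30
[4] 1.25(1621) + 1.75(724) + 0.5(159) = 2026.25 + 1267.00 + 79.50 = 3372.75
[5] 1.35(1621) = 2188.35
[6] 0.9(1621) - 1.3(18) = 1458.90 - 23.40 = 1435.50
Maximum is from combination 4.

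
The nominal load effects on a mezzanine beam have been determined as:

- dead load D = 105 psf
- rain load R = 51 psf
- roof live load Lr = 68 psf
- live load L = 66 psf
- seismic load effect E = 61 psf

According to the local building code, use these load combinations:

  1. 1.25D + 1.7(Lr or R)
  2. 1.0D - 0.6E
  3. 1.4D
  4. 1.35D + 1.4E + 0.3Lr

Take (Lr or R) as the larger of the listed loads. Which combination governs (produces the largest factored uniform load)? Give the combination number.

Combination 4

(Lr or R) → Lr = 68 psf.
1. 1.25(105) + 1.7(68) = 131.3 + 115.6 = 246.9
2. 1.0(105) - 0.6(61) = 105.0 - 36.6 = 68.4
3. 1.4(105) = 147.0
4. 1.35(105) + 1.4(61) + 0.3(68) = 141.8 + 85.4 + 20.4 = 247.6
The largest value is 247.6 psf from combination 4.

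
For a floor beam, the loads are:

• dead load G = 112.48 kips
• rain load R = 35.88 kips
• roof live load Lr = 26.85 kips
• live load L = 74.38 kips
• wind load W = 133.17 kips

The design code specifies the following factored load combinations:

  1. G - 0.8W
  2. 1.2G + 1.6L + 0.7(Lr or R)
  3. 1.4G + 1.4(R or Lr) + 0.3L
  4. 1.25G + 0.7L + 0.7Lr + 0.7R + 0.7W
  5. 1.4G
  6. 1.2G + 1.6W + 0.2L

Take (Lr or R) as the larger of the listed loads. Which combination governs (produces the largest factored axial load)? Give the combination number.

(Lr or R) → R = 35.88 kips; (R or Lr) → R = 35.88 kips.
1. 1.0(112.48) - 0.8(133.17) = 112.48 - 106.54 = 5.94
2. 1.2(112.48) + 1.6(74.38) + 0.7(35.88) = 279.10
3. 1.4(112.48) + 1.4(35.88) + 0.3(74.38) = 230.02
4. 1.25(112.48) + 0.7(74.38) + 0.7(26.85) + 0.7(35.88) + 0.7(133.17) = 329.80
5. 1.4(112.48) = 157.47
6. 1.2(112.48) + 1.6(133.17) + 0.2(74.38) = 362.92
The largest value is 362.92 kips from combination 6.

Combination 6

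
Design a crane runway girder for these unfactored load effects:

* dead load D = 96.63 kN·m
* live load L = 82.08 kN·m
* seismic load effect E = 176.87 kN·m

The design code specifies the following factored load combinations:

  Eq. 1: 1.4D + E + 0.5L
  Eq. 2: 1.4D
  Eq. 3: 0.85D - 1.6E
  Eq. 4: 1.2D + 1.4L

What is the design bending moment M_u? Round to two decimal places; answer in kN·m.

Eq. 1: 1.4(96.63) + 1.0(176.87) + 0.5(82.08) = 135.28 + 176.87 + 41.04 = 353.19
Eq. 2: 1.4(96.63) = 135.28
Eq. 3: 0.85(96.63) - 1.6(176.87) = -200.86
Eq. 4: 1.2(96.63) + 1.4(82.08) = 115.96 + 114.91 = 230.87
Maximum is from combination 1.

353.19 kN·m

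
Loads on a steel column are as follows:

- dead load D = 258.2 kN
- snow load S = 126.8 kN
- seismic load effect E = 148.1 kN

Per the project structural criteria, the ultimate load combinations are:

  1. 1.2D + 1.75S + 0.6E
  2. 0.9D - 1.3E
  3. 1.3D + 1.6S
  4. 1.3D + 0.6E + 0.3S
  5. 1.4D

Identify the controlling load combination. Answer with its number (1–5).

1. 1.2(258.2) + 1.75(126.8) + 0.6(148.1) = 620.6
2. 0.9(258.2) - 1.3(148.1) = 39.9
3. 1.3(258.2) + 1.6(126.8) = 538.5
4. 1.3(258.2) + 0.6(148.1) + 0.3(126.8) = 462.6
5. 1.4(258.2) = 361.5
The largest value is 620.6 kN from combination 1.

Combination 1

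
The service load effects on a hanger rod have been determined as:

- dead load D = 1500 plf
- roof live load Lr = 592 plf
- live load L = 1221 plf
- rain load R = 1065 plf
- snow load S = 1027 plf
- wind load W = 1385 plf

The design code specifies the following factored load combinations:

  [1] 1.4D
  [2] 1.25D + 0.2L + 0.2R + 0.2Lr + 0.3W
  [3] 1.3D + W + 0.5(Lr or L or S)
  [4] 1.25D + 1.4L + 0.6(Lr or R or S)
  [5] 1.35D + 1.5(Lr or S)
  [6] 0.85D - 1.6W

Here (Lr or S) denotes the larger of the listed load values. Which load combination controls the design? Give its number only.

(Lr or L or S) → L = 1221 plf; (Lr or R or S) → R = 1065 plf; (Lr or S) → S = 1027 plf.
[1] 1.4(1500) = 2100.00
[2] 1.25(1500) + 0.2(1221) + 0.2(1065) + 0.2(592) + 0.3(1385) = 1875.00 + 244.20 + 213.00 + 118.40 + 415.50 = 2866.10
[3] 1.3(1500) + 1.0(1385) + 0.5(1221) = 1950.00 + 1385.00 + 610.50 = 3945.50
[4] 1.25(1500) + 1.4(1221) + 0.6(1065) = 1875.00 + 1709.40 + 639.00 = 4223.40
[5] 1.35(1500) + 1.5(1027) = 2025.00 + 1540.50 = 3565.50
[6] 0.85(1500) - 1.6(1385) = 1275.00 - 2216.00 = -941.00
The largest value is 4223.40 plf from combination 4.

Combination 4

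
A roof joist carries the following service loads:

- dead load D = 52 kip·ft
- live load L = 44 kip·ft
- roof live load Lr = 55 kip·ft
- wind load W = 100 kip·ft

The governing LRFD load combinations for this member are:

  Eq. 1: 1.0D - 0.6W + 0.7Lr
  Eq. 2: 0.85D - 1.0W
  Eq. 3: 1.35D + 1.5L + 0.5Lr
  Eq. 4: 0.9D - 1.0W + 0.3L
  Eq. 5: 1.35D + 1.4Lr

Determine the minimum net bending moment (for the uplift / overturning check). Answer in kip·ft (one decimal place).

-55.8 kip·ft

Eq. 1: 1.0(52) - 0.6(100) + 0.7(55) = 52.0 - 60.0 + 38.5 = 30.5
Eq. 2: 0.85(52) - 1.0(100) = 44.2 - 100.0 = -55.8
Eq. 3: 1.35(52) + 1.5(44) + 0.5(55) = 70.2 + 66.0 + 27.5 = 163.7
Eq. 4: 0.9(52) - 1.0(100) + 0.3(44) = 46.8 - 100.0 + 13.2 = -40.0
Eq. 5: 1.35(52) + 1.4(55) = 70.2 + 77.0 = 147.2
Combination 2 gives the minimum: -55.8 kip·ft.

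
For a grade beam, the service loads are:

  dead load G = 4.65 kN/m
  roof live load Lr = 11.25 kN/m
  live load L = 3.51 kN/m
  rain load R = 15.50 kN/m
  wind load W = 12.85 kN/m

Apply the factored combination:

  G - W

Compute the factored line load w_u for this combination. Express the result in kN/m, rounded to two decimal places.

1.0(4.65) - 1.0(12.85) = 4.65 - 12.85 = -8.20
w_u = -8.20 kN/m.

-8.20 kN/m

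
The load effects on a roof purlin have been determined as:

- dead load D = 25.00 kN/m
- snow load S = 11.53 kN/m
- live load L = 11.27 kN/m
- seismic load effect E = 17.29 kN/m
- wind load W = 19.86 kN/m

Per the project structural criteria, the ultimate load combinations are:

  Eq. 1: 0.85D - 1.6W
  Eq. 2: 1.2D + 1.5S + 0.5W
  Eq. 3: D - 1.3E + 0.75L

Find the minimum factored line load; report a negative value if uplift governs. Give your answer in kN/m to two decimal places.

Eq. 1: 0.85(25.00) - 1.6(19.86) = 21.25 - 31.78 = -10.53
Eq. 2: 1.2(25.00) + 1.5(11.53) + 0.5(19.86) = 30.00 + 17.30 + 9.93 = 57.23
Eq. 3: 1.0(25.00) - 1.3(17.29) + 0.75(11.27) = 10.98
Combination 1 gives the minimum: -10.53 kN/m.

-10.53 kN/m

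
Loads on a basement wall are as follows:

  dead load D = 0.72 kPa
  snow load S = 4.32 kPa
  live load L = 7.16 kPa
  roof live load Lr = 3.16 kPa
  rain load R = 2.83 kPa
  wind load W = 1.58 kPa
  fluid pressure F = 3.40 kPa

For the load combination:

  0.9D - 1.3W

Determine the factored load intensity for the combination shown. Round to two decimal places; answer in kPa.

0.9(0.72) - 1.3(1.58) = -1.41
q_u = -1.41 kPa.

-1.41 kPa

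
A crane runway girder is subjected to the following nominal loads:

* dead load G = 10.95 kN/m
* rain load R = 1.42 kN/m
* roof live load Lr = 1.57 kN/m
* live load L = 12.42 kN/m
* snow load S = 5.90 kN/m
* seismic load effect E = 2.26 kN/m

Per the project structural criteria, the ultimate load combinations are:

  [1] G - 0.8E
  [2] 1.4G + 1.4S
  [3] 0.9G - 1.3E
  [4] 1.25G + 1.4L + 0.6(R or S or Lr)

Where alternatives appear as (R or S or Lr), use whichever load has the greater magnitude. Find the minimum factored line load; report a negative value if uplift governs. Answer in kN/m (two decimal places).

6.92 kN/m

(R or S or Lr) → S = 5.90 kN/m.
[1] 1.0(10.95) - 0.8(2.26) = 10.95 - 1.81 = 9.14
[2] 1.4(10.95) + 1.4(5.90) = 15.33 + 8.26 = 23.59
[3] 0.9(10.95) - 1.3(2.26) = 9.86 - 2.94 = 6.92
[4] 1.25(10.95) + 1.4(12.42) + 0.6(5.90) = 13.69 + 17.39 + 3.54 = 34.62
Combination 3 gives the minimum: 6.92 kN/m.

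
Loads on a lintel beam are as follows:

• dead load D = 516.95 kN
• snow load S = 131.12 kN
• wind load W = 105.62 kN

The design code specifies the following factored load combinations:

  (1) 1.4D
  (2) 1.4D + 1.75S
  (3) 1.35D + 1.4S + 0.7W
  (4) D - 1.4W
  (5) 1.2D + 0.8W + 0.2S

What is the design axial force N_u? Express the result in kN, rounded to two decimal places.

(1) 1.4(516.95) = 723.73
(2) 1.4(516.95) + 1.75(131.12) = 723.73 + 229.46 = 953.19
(3) 1.35(516.95) + 1.4(131.12) + 0.7(105.62) = 697.88 + 183.57 + 73.93 = 955.38
(4) 1.0(516.95) - 1.4(105.62) = 516.95 - 147.87 = 369.08
(5) 1.2(516.95) + 0.8(105.62) + 0.2(131.12) = 620.34 + 84.50 + 26.22 = 731.06
Maximum is from combination 3.

955.38 kN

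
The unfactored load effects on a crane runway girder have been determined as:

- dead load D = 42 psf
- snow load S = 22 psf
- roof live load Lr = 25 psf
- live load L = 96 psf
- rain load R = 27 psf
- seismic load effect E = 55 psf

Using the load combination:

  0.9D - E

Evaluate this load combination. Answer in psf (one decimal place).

-17.2 psf

0.9(42) - 1.0(55) = -17.2
q_u = -17.2 psf.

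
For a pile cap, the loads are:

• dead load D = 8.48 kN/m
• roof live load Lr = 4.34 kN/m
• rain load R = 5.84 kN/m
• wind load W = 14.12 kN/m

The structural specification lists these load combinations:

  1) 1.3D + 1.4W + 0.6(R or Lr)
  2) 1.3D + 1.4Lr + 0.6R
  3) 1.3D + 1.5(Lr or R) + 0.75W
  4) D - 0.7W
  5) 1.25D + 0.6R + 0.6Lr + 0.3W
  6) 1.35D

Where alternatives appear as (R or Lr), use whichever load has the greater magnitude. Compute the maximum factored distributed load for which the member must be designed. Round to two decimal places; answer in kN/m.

(R or Lr) → R = 5.84 kN/m; (Lr or R) → R = 5.84 kN/m.
1) 1.3(8.48) + 1.4(14.12) + 0.6(5.84) = 34.30
2) 1.3(8.48) + 1.4(4.34) + 0.6(5.84) = 11.02 + 6.08 + 3.50 = 20.60
3) 1.3(8.48) + 1.5(5.84) + 0.75(14.12) = 11.02 + 8.76 + 10.59 = 30.37
4) 1.0(8.48) - 0.7(14.12) = 8.48 - 9.88 = -1.40
5) 1.25(8.48) + 0.6(5.84) + 0.6(4.34) + 0.3(14.12) = 10.60 + 3.50 + 2.60 + 4.24 = 20.94
6) 1.35(8.48) = 11.45
The controlling combination is 1, giving 34.30 kN/m.

34.30 kN/m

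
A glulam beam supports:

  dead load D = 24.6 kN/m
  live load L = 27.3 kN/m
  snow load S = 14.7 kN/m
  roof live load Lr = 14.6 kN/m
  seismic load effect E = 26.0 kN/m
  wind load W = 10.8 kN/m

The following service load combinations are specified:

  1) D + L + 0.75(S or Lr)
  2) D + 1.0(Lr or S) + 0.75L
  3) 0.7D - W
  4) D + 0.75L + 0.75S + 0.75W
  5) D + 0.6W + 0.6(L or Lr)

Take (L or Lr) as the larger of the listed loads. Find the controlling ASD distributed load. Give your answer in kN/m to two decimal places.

64.20 kN/m

(S or Lr) → S = 14.7 kN/m; (Lr or S) → S = 14.7 kN/m; (L or Lr) → L = 27.3 kN/m.
1) 1.0(24.6) + 1.0(27.3) + 0.75(14.7) = 62.93
2) 1.0(24.6) + 1.0(14.7) + 0.75(27.3) = 59.78
3) 0.7(24.6) - 1.0(10.8) = 6.42
4) 1.0(24.6) + 0.75(27.3) + 0.75(14.7) + 0.75(10.8) = 64.20
5) 1.0(24.6) + 0.6(10.8) + 0.6(27.3) = 47.46
Maximum is from combination 4.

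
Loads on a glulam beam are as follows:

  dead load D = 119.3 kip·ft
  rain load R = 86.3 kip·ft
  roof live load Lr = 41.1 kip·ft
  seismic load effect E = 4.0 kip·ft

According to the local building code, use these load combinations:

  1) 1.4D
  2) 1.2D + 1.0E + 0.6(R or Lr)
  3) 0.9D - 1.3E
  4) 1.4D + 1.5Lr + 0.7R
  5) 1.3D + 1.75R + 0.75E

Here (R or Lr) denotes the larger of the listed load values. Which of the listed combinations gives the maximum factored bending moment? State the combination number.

Combination 5

(R or Lr) → R = 86.3 kip·ft.
1) 1.4(119.3) = 167.0
2) 1.2(119.3) + 1.0(4.0) + 0.6(86.3) = 198.9
3) 0.9(119.3) - 1.3(4.0) = 107.4 - 5.2 = 102.2
4) 1.4(119.3) + 1.5(41.1) + 0.7(86.3) = 167.0 + 61.7 + 60.4 = 289.1
5) 1.3(119.3) + 1.75(86.3) + 0.75(4.0) = 155.1 + 151.0 + 3.0 = 309.1
The largest value is 309.1 kip·ft from combination 5.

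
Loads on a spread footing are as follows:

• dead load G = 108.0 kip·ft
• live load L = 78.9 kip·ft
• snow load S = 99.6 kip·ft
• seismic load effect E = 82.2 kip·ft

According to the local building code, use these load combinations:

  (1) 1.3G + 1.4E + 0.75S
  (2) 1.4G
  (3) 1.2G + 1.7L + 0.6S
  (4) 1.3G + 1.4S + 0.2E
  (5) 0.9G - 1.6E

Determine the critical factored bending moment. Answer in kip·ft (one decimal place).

(1) 1.3(108.0) + 1.4(82.2) + 0.75(99.6) = 140.4 + 115.1 + 74.7 = 330.2
(2) 1.4(108.0) = 151.2
(3) 1.2(108.0) + 1.7(78.9) + 0.6(99.6) = 129.6 + 134.1 + 59.8 = 323.5
(4) 1.3(108.0) + 1.4(99.6) + 0.2(82.2) = 296.3
(5) 0.9(108.0) - 1.6(82.2) = 97.2 - 131.5 = -34.3
Maximum is from combination 1.

330.2 kip·ft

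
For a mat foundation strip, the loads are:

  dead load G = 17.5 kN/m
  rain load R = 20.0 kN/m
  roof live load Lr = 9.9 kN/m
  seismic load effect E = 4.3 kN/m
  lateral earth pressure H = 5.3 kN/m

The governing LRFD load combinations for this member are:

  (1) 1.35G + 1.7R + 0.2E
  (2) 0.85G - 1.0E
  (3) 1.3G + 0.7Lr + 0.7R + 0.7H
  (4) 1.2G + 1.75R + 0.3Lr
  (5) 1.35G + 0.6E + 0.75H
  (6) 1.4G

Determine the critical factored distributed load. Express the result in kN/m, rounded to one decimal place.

(1) 1.35(17.5) + 1.7(20.0) + 0.2(4.3) = 23.6 + 34.0 + 0.9 = 58.5
(2) 0.85(17.5) - 1.0(4.3) = 14.9 - 4.3 = 10.6
(3) 1.3(17.5) + 0.7(9.9) + 0.7(20.0) + 0.7(5.3) = 22.8 + 6.9 + 14.0 + 3.7 = 47.4
(4) 1.2(17.5) + 1.75(20.0) + 0.3(9.9) = 21.0 + 35.0 + 3.0 = 59.0
(5) 1.35(17.5) + 0.6(4.3) + 0.75(5.3) = 23.6 + 2.6 + 4.0 = 30.2
(6) 1.4(17.5) = 24.5
Combination 4 governs: w_u = 59.0 kN/m.

59.0 kN/m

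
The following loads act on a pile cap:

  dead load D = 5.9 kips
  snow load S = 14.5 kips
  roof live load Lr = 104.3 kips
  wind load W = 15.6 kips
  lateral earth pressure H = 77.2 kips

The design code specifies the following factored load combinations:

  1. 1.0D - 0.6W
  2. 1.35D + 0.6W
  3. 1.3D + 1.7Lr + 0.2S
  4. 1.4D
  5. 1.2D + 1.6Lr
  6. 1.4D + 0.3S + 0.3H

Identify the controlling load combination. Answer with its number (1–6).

Combination 3

1. 1.0(5.9) - 0.6(15.6) = -3.5
2. 1.35(5.9) + 0.6(15.6) = 17.3
3. 1.3(5.9) + 1.7(104.3) + 0.2(14.5) = 187.9
4. 1.4(5.9) = 8.3
5. 1.2(5.9) + 1.6(104.3) = 174.0
6. 1.4(5.9) + 0.3(14.5) + 0.3(77.2) = 35.8
The largest value is 187.9 kips from combination 3.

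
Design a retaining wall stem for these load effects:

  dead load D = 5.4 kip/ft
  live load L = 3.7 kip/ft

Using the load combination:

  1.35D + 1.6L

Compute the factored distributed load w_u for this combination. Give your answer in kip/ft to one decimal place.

13.2 kip/ft

1.35(5.4) + 1.6(3.7) = 7.3 + 5.9 = 13.2
w_u = 13.2 kip/ft.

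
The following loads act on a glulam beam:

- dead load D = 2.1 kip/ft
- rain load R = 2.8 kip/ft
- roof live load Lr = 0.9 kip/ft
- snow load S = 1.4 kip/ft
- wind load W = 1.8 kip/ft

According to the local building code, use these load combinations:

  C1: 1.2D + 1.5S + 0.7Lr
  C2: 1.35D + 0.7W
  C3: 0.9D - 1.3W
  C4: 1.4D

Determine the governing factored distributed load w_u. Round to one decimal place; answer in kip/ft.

C1: 1.2(2.1) + 1.5(1.4) + 0.7(0.9) = 5.3
C2: 1.35(2.1) + 0.7(1.8) = 4.1
C3: 0.9(2.1) - 1.3(1.8) = -0.5
C4: 1.4(2.1) = 2.9
Maximum is from combination 1.

5.3 kip/ft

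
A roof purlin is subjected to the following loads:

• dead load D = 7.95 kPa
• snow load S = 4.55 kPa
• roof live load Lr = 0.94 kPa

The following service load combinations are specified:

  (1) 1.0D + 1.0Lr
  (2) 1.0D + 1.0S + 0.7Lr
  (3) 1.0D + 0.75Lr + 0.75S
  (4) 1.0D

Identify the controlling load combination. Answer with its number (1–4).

Combination 2

(1) 1.0(7.95) + 1.0(0.94) = 7.95 + 0.94 = 8.89
(2) 1.0(7.95) + 1.0(4.55) + 0.7(0.94) = 7.95 + 4.55 + 0.66 = 13.16
(3) 1.0(7.95) + 0.75(0.94) + 0.75(4.55) = 7.95 + 0.71 + 3.41 = 12.07
(4) 1.0(7.95) = 7.95
The largest value is 13.16 kPa from combination 2.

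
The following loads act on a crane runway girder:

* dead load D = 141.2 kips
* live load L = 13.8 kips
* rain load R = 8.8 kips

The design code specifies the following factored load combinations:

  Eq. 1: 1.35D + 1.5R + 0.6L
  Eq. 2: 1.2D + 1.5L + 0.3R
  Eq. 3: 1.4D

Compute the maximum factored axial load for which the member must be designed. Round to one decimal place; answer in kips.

Eq. 1: 1.35(141.2) + 1.5(8.8) + 0.6(13.8) = 190.6 + 13.2 + 8.3 = 212.1
Eq. 2: 1.2(141.2) + 1.5(13.8) + 0.3(8.8) = 192.8
Eq. 3: 1.4(141.2) = 197.7
Maximum is from combination 1.

212.1 kips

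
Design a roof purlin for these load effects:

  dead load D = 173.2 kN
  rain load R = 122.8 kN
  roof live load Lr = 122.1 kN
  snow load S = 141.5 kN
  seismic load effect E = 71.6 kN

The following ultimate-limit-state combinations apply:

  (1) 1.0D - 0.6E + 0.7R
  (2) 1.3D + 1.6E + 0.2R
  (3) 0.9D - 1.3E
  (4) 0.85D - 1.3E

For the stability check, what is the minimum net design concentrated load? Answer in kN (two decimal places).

(1) 1.0(173.2) - 0.6(71.6) + 0.7(122.8) = 173.20 - 42.96 + 85.96 = 216.20
(2) 1.3(173.2) + 1.6(71.6) + 0.2(122.8) = 225.16 + 114.56 + 24.56 = 364.28
(3) 0.9(173.2) - 1.3(71.6) = 155.88 - 93.08 = 62.80
(4) 0.85(173.2) - 1.3(71.6) = 147.22 - 93.08 = 54.14
Combination 4 gives the minimum: 54.14 kN.

54.14 kN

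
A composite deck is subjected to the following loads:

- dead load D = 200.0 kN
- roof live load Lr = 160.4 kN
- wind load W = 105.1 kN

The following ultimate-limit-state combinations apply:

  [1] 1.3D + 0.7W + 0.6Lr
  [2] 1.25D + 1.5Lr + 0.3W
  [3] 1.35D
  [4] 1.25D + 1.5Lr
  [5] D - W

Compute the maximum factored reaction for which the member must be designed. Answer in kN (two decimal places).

[1] 1.3(200.0) + 0.7(105.1) + 0.6(160.4) = 260.00 + 73.57 + 96.24 = 429.81
[2] 1.25(200.0) + 1.5(160.4) + 0.3(105.1) = 250.00 + 240.60 + 31.53 = 522.13
[3] 1.35(200.0) = 270.00
[4] 1.25(200.0) + 1.5(160.4) = 250.00 + 240.60 = 490.60
[5] 1.0(200.0) - 1.0(105.1) = 200.00 - 105.10 = 94.90
Combination 2 governs: V_u = 522.13 kN.

522.13 kN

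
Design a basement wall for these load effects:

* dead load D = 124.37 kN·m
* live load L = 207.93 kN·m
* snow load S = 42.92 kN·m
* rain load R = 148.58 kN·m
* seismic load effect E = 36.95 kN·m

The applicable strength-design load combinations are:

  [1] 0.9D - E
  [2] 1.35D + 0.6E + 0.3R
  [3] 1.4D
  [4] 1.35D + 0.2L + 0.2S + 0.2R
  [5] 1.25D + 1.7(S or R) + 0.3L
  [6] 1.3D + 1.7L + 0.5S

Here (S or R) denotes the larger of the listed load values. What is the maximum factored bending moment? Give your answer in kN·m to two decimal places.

536.62 kN·m

(S or R) → R = 148.58 kN·m.
[1] 0.9(124.37) - 1.0(36.95) = 111.93 - 36.95 = 74.98
[2] 1.35(124.37) + 0.6(36.95) + 0.3(148.58) = 167.90 + 22.17 + 44.57 = 234.64
[3] 1.4(124.37) = 174.12
[4] 1.35(124.37) + 0.2(207.93) + 0.2(42.92) + 0.2(148.58) = 167.90 + 41.59 + 8.58 + 29.72 = 247.79
[5] 1.25(124.37) + 1.7(148.58) + 0.3(207.93) = 155.46 + 252.59 + 62.38 = 470.43
[6] 1.3(124.37) + 1.7(207.93) + 0.5(42.92) = 161.68 + 353.48 + 21.46 = 536.62
The controlling combination is 6, giving 536.62 kN·m.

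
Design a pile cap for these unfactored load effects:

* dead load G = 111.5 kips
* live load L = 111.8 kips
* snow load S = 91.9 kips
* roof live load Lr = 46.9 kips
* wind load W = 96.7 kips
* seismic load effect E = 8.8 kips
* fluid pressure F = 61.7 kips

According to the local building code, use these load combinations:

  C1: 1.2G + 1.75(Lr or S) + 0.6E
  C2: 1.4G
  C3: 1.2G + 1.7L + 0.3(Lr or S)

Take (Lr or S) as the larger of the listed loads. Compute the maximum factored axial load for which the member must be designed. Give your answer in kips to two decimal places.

351.43 kips

(Lr or S) → S = 91.9 kips.
C1: 1.2(111.5) + 1.75(91.9) + 0.6(8.8) = 299.91
C2: 1.4(111.5) = 156.10
C3: 1.2(111.5) + 1.7(111.8) + 0.3(91.9) = 351.43
Combination 3 governs: P_u = 351.43 kips.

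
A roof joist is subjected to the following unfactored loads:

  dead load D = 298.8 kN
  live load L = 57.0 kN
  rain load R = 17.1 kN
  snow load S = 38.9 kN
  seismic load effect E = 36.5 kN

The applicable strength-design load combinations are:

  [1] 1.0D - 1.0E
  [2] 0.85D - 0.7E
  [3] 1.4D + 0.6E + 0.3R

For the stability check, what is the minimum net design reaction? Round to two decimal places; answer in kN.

[1] 1.0(298.8) - 1.0(36.5) = 298.80 - 36.50 = 262.30
[2] 0.85(298.8) - 0.7(36.5) = 253.98 - 25.55 = 228.43
[3] 1.4(298.8) + 0.6(36.5) + 0.3(17.1) = 418.32 + 21.90 + 5.13 = 445.35
Combination 2 gives the minimum: 228.43 kN.

228.43 kN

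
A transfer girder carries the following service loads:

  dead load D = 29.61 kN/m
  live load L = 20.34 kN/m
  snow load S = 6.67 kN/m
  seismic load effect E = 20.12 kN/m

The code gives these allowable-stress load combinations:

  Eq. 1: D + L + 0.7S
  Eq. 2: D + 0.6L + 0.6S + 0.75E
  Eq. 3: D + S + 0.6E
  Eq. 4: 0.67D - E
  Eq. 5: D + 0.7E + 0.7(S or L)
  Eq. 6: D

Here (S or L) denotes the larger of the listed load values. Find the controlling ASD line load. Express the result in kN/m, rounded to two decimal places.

60.91 kN/m

(S or L) → L = 20.34 kN/m.
Eq. 1: 1.0(29.61) + 1.0(20.34) + 0.7(6.67) = 54.62
Eq. 2: 1.0(29.61) + 0.6(20.34) + 0.6(6.67) + 0.75(20.12) = 60.91
Eq. 3: 1.0(29.61) + 1.0(6.67) + 0.6(20.12) = 48.35
Eq. 4: 0.67(29.61) - 1.0(20.12) = -0.28
Eq. 5: 1.0(29.61) + 0.7(20.12) + 0.7(20.34) = 57.93
Eq. 6: 1.0(29.61) = 29.61
The controlling combination is 2, giving 60.91 kN/m.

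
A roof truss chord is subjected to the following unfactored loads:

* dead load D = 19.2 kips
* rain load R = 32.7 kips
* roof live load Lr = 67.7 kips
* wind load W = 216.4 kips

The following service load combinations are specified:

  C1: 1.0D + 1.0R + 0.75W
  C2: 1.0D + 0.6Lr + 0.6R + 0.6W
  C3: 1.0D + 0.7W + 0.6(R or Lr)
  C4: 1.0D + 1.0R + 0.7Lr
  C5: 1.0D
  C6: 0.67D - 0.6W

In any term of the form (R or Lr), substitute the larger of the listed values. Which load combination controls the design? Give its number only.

(R or Lr) → Lr = 67.7 kips.
C1: 1.0(19.2) + 1.0(32.7) + 0.75(216.4) = 214.2
C2: 1.0(19.2) + 0.6(67.7) + 0.6(32.7) + 0.6(216.4) = 209.3
C3: 1.0(19.2) + 0.7(216.4) + 0.6(67.7) = 211.3
C4: 1.0(19.2) + 1.0(32.7) + 0.7(67.7) = 99.3
C5: 1.0(19.2) = 19.2
C6: 0.67(19.2) - 0.6(216.4) = -117.0
The largest value is 214.2 kips from combination 1.

Combination 1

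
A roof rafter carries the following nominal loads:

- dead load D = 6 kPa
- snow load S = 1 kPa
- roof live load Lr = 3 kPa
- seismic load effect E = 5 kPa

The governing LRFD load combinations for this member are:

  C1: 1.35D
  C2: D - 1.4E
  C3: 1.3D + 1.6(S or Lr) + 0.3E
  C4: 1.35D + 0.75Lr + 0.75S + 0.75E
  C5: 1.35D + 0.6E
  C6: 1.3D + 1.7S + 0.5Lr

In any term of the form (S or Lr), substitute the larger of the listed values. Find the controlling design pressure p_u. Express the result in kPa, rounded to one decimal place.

(S or Lr) → Lr = 3 kPa.
C1: 1.35(6) = 8.1
C2: 1.0(6) - 1.4(5) = 6.0 - 7.0 = -1.0
C3: 1.3(6) + 1.6(3) + 0.3(5) = 7.8 + 4.8 + 1.5 = 14.1
C4: 1.35(6) + 0.75(3) + 0.75(1) + 0.75(5) = 14.9
C5: 1.35(6) + 0.6(5) = 8.1 + 3.0 = 11.1
C6: 1.3(6) + 1.7(1) + 0.5(3) = 7.8 + 1.7 + 1.5 = 11.0
The controlling combination is 4, giving 14.9 kPa.

14.9 kPa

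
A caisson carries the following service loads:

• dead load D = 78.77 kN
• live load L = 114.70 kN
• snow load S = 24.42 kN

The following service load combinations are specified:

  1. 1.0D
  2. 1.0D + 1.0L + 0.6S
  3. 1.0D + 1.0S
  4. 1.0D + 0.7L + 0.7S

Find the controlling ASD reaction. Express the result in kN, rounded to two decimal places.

1. 1.0(78.77) = 78.77
2. 1.0(78.77) + 1.0(114.70) + 0.6(24.42) = 208.12
3. 1.0(78.77) + 1.0(24.42) = 103.19
4. 1.0(78.77) + 0.7(114.70) + 0.7(24.42) = 176.15
Maximum is from combination 2.

208.12 kN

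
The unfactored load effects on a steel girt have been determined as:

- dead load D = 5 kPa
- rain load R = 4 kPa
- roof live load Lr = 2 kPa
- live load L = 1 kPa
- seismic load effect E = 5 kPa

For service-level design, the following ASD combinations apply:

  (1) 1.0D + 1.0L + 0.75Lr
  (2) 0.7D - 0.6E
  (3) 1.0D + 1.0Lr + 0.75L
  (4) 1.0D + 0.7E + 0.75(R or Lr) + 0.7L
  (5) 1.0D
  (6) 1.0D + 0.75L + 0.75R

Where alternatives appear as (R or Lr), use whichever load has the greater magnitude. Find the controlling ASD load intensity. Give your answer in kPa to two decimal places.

12.20 kPa

(R or Lr) → R = 4 kPa.
(1) 1.0(5) + 1.0(1) + 0.75(2) = 5.00 + 1.00 + 1.50 = 7.50
(2) 0.7(5) - 0.6(5) = 3.50 - 3.00 = 0.50
(3) 1.0(5) + 1.0(2) + 0.75(1) = 5.00 + 2.00 + 0.75 = 7.75
(4) 1.0(5) + 0.7(5) + 0.75(4) + 0.7(1) = 5.00 + 3.50 + 3.00 + 0.70 = 12.20
(5) 1.0(5) = 5.00
(6) 1.0(5) + 0.75(1) + 0.75(4) = 5.00 + 0.75 + 3.00 = 8.75
Maximum is from combination 4.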